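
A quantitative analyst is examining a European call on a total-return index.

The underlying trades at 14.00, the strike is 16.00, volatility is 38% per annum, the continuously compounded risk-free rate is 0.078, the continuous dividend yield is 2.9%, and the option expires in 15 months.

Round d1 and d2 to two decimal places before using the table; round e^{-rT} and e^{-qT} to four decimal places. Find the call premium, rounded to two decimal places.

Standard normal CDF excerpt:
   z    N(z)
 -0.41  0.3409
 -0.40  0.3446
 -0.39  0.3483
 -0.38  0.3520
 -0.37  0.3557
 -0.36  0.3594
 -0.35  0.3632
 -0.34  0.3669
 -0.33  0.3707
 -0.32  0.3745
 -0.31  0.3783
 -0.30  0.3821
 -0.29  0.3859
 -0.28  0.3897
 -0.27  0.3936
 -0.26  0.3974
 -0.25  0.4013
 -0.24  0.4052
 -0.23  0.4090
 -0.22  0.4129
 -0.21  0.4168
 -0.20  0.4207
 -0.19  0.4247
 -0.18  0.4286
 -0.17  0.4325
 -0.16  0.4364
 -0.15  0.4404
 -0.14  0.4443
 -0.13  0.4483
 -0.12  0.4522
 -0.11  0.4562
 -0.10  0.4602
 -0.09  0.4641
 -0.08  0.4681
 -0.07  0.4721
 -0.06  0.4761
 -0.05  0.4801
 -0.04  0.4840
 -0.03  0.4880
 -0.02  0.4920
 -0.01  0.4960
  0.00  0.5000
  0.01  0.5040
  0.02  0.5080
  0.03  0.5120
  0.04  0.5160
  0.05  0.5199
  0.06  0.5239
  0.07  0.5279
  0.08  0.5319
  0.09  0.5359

1.86

T = 1.25;  σ√T = 0.4249
d₁ = [ln(14/16) + (0.078 − 0.029 + 0.38²/2)·1.25] / 0.4249 = [-0.1335 + 0.1515] / 0.4249 = 0.0423 ⇒ 0.04
d₂ = d₁ − σ√T = 0.0423 − 0.4249 = -0.3826 ⇒ -0.38
exp(−qT) = exp(−0.029·1.25) = 0.9644;  exp(−rT) = exp(−0.078·1.25) = 0.9071
N(d₁) = N(0.04) = 0.5160;  N(d₂) = N(-0.38) = 0.3520
C = 14·0.9644·0.5160 − 16·0.9071·0.3520 = 6.9668 − 5.1088 = 1.8580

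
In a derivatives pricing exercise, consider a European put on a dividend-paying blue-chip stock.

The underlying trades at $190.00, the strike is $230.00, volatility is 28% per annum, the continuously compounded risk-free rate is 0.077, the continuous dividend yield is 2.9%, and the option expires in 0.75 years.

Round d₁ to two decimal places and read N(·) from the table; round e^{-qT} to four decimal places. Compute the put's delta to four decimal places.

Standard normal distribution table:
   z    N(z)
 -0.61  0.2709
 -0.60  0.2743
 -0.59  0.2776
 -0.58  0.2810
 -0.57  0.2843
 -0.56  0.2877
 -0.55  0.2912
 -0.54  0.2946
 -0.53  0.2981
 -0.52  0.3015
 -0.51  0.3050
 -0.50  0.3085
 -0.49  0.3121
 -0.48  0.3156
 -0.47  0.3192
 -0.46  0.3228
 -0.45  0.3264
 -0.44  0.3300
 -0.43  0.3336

-0.6835

σ√T = 0.28·√0.75 = 0.2425
ln(S/K) + (r − q + σ²/2)T = ln(190/230) + (0.077 − 0.029 + 0.28²/2)·0.75 = -0.1911 + 0.0654 = -0.1257
d₁ = -0.1257 / 0.2425 = -0.5182 → -0.52
N(d₁) = N(-0.52) = 0.3015
Δ_put = exp(−qT)·(N(d₁) − 1) = 0.9785·(0.3015 − 1) = -0.6835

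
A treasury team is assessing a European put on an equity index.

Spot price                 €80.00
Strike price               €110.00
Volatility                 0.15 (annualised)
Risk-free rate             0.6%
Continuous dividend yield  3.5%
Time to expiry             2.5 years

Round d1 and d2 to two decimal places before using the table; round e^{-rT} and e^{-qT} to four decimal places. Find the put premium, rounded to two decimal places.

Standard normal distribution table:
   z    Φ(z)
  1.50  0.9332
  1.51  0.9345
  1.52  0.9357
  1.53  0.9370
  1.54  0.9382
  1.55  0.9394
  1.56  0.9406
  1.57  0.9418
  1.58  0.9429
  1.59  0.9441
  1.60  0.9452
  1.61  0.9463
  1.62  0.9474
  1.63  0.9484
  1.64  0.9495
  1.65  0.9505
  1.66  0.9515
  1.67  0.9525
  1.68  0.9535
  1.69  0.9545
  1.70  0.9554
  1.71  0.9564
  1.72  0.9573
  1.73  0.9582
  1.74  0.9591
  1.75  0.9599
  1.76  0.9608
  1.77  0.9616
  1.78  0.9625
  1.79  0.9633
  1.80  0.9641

σ√T = 0.15 × 1.5811 = 0.2372
ln(S/K) + (r − q + σ²/2)T = ln(80/110) + (0.006 − 0.035 + 0.15²/2)·2.5 = -0.3185 − 0.0444 = -0.3628
d₁ = -0.3628 / 0.2372 = -1.5298 which rounds to -1.53
d₂ = d₁ − σ√T = -1.5298 − 0.2372 = -1.7670 which rounds to -1.77
e^(−qT) = e^(−0.035·2.5) = 0.9162;  e^(−rT) = e^(−0.006·2.5) = 0.9851
N(−d₂) = N(1.77) = 0.9616;  N(−d₁) = N(1.53) = 0.9370
P = 110·0.9851·0.9616 − 80·0.9162·0.9370 = 104.1999 − 68.6784 = 35.5216

€35.52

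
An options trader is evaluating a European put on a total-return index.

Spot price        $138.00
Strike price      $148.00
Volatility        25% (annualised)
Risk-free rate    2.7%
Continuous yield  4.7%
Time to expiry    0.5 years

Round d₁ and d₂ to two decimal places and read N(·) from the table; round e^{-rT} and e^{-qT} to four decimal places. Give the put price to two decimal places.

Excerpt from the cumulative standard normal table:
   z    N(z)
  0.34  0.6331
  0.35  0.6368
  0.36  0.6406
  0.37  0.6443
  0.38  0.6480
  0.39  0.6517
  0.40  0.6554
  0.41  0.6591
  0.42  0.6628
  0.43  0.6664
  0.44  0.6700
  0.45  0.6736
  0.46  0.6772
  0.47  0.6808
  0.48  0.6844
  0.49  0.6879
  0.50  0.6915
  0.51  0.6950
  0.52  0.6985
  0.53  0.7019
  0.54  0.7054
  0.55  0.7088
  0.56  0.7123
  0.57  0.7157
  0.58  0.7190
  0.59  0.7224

σ√T = 0.25·√0.5 = 0.1768
d₁ = [ln(138/148) + (0.027 − 0.047 + 0.25²/2)·0.5] / 0.1768 = [-0.0700 + 0.0056] / 0.1768 = -0.3639 → -0.36
d₂ = d₁ − σ√T = -0.3639 − 0.1768 = -0.5407 → -0.54
exp(−qT) = exp(−0.047·0.5) = 0.9768;  exp(−rT) = exp(−0.027·0.5) = 0.9866
P = 148·0.9866·N(0.54) − 138·0.9768·N(0.36) = 148·0.9866·0.7054 − 138·0.9768·0.6406 = 103.0003 − 86.3519 = 16.6484

$16.65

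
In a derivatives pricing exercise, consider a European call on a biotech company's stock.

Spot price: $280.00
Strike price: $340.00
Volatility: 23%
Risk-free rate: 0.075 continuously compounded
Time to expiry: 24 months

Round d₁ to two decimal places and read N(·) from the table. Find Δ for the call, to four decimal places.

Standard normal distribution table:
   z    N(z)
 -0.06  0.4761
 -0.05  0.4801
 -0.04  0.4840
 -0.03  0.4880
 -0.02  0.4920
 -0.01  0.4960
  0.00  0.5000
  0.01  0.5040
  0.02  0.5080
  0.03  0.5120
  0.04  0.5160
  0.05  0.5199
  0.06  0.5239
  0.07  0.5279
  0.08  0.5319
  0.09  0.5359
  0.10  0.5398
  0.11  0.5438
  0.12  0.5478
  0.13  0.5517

T = 2;  σ√T = 0.3253
ln(S/K) + (r + σ²/2)T = ln(280/340) + (0.075 + 0.23²/2)·2 = -0.1942 + 0.2029 = 0.0087
d₁ = 0.0087 / 0.3253 = 0.0269 which rounds to 0.03
N(d₁) = N(0.03) = 0.5120
Δ_call = N(d₁) = 0.5120

0.5120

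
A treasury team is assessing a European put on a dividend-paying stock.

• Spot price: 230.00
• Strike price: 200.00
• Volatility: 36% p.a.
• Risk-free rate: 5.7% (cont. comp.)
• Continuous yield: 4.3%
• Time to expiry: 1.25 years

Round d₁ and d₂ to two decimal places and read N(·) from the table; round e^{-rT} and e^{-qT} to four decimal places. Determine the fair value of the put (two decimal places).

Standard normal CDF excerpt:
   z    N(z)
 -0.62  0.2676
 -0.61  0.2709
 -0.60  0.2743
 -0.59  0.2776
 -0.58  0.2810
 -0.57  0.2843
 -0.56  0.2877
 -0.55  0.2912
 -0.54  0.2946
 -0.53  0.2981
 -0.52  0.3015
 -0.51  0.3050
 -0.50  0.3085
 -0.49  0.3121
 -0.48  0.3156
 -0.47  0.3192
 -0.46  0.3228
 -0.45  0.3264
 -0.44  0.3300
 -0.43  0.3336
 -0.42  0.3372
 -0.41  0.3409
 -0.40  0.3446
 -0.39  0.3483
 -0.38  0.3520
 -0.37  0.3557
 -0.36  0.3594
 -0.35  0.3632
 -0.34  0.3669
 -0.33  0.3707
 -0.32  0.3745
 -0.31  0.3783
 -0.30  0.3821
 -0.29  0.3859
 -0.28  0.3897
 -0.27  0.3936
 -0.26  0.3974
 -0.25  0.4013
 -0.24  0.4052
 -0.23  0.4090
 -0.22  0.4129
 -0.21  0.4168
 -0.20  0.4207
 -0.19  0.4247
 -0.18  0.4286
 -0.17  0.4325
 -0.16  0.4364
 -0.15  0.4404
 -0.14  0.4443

T = 1.25;  σ√T = 0.4025
ln(S/K) + (r − q + σ²/2)T = ln(230/200) + (0.057 − 0.043 + 0.36²/2)·1.25 = 0.1398 + 0.0985 = 0.2383
d₁ = 0.2383 / 0.4025 = 0.5920 ⇒ 0.59
d₂ = d₁ − σ√T = 0.5920 − 0.4025 = 0.1895 ⇒ 0.19
e^(−qT) = e^(−0.043·1.25) = 0.9477;  e^(−rT) = e^(−0.057·1.25) = 0.9312
P = 200·0.9312·N(-0.19) − 230·0.9477·N(-0.59) = 200·0.9312·0.4247 − 230·0.9477·0.2776 = 79.0961 − 60.5087 = 18.5874

18.59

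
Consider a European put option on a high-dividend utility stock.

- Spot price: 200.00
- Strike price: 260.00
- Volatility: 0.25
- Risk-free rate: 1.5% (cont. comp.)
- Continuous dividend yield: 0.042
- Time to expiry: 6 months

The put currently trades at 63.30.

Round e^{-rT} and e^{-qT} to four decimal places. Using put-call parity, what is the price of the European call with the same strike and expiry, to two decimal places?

1.09

exp(−qT) = exp(−0.042·0.5) = 0.9792;  exp(−rT) = exp(−0.015·0.5) = 0.9925
Put-call parity: C − P = S·e^(−qT) − K·e^(−rT) = 200·0.9792 − 260·0.9925 = 195.8400 − 258.0500 = -62.2100
C = P + (C − P) = 63.30 + (-62.2100) = 1.0900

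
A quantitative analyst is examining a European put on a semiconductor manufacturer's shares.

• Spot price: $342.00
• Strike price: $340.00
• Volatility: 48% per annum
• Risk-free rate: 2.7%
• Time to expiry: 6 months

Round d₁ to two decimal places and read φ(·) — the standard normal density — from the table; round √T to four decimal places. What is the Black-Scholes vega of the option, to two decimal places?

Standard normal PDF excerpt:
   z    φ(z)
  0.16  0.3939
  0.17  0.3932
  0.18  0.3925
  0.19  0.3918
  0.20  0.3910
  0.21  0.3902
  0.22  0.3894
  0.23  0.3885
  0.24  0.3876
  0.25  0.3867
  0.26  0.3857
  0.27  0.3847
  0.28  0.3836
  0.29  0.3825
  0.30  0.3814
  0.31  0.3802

93.95

σ√T = 0.48 × 0.7071 = 0.3394
d₁ = [ln(342/340) + (0.027 + 0.48²/2)·0.5] / 0.3394 = [0.0059 + 0.0711] / 0.3394 = 0.2268 ≈ 0.23
√T = √0.5 = 0.7071
φ(d₁) = φ(0.23) = 0.3885
vega = S·φ(d₁)·√T = 342·0.3885·0.7071 = 93.9503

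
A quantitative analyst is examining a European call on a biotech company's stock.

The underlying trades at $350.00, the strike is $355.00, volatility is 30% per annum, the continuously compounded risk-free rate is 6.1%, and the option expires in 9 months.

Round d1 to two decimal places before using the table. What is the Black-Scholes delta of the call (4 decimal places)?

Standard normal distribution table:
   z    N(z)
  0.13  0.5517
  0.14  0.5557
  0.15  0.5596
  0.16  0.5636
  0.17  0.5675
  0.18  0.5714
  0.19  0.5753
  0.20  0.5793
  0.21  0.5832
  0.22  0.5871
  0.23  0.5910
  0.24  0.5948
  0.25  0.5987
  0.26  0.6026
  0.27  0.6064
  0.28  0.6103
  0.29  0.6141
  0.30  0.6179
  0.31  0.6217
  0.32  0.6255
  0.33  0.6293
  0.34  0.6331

0.5987

σ√T = 0.3·√0.75 = 0.2598
d₁ = [ln(350/355) + (0.061 + ½·0.3²)·0.75] / (σ√T) = (-0.0142 + 0.0795) / 0.2598 = 0.2514 which rounds to 0.25
N(d₁) = N(0.25) = 0.5987
Δ_call = N(d₁) = 0.5987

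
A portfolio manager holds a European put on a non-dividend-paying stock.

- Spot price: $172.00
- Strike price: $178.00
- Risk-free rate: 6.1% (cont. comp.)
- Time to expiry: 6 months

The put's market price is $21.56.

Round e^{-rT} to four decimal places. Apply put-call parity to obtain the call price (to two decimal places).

e^(−rT) = e^(−0.061·0.5) = 0.9700
Put-call parity: C − P = S − K·e^(−rT) = 172 − 178·0.9700 = 172 − 172.6600 = -0.6600
C = P + (C − P) = 21.56 + (-0.6600) = 20.9000

$20.90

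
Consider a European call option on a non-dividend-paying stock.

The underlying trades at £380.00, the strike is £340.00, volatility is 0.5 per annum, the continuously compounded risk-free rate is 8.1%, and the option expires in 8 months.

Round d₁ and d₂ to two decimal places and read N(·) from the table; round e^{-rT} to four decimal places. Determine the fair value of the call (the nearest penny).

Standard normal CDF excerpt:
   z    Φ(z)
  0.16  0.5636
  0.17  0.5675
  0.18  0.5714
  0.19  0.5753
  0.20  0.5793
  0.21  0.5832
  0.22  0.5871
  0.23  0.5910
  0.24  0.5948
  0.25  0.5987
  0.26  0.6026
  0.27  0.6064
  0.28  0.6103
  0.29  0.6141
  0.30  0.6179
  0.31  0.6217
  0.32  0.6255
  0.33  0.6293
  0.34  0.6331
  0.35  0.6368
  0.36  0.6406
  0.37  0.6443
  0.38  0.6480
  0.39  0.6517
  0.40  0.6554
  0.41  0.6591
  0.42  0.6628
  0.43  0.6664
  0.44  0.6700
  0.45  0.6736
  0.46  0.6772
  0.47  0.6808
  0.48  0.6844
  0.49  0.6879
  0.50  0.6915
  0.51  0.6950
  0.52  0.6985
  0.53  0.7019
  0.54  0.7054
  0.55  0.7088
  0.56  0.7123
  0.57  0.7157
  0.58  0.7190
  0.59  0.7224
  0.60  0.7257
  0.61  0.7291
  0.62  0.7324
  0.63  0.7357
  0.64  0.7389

£90.46

T = 0.6667;  σ√T = 0.4082
d₁ = [ln(380/340) + (0.081 + 0.5²/2)·0.6667] / 0.4082 = [0.1112 + 0.1373] / 0.4082 = 0.6088 ≈ 0.61
d₂ = d₁ − σ√T = 0.6088 − 0.4082 = 0.2006 ≈ 0.20
exp(−rT) = exp(−0.081·0.6667) = 0.9474
C = 380·N(0.61) − 340·0.9474·N(0.20) = 380·0.7291 − 340·0.9474·0.5793 = 277.0580 − 186.6018 = 90.4562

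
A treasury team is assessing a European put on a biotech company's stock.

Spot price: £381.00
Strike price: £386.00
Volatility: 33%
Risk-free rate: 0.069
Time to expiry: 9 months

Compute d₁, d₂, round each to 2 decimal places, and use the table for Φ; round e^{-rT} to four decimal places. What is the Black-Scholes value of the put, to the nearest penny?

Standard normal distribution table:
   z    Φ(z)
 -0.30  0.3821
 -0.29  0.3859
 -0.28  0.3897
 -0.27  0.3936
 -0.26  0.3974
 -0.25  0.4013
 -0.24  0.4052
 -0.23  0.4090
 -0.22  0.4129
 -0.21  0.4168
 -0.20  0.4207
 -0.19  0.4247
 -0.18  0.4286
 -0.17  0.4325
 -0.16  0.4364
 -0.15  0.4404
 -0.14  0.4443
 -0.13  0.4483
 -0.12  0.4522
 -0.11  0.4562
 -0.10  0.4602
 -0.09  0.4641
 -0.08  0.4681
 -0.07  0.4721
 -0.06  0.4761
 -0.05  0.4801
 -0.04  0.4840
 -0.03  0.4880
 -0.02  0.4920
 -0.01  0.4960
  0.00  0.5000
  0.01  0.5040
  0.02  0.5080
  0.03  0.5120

£36.26

σ√T = 0.33 × 0.8660 = 0.2858
ln(S/K) + (r + σ²/2)T = ln(381/386) + (0.069 + 0.33²/2)·0.75 = -0.0130 + 0.0926 = 0.0795
d₁ = 0.0795 / 0.2858 = 0.2784 which rounds to 0.28
d₂ = d₁ − σ√T = 0.2784 − 0.2858 = -0.0074 which rounds to -0.01
e^(−rT) = e^(−0.069·0.75) = 0.9496
P = 386·0.9496·N(0.01) − 381·N(-0.28) = 386·0.9496·0.5040 − 381·0.3897 = 184.7390 − 148.4757 = 36.2633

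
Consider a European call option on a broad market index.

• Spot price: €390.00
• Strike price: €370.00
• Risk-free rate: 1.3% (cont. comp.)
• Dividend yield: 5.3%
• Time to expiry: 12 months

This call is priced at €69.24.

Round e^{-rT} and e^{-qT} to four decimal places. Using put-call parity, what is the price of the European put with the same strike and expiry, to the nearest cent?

€64.59

exp(−qT) = exp(−0.053·1) = 0.9484;  exp(−rT) = exp(−0.013·1) = 0.9871
Put-call parity: C − P = S·e^(−qT) − K·e^(−rT) = 390·0.9484 − 370·0.9871 = 369.8760 − 365.2270 = 4.6490
P = C − (C − P) = 69.24 − (4.6490) = 64.5910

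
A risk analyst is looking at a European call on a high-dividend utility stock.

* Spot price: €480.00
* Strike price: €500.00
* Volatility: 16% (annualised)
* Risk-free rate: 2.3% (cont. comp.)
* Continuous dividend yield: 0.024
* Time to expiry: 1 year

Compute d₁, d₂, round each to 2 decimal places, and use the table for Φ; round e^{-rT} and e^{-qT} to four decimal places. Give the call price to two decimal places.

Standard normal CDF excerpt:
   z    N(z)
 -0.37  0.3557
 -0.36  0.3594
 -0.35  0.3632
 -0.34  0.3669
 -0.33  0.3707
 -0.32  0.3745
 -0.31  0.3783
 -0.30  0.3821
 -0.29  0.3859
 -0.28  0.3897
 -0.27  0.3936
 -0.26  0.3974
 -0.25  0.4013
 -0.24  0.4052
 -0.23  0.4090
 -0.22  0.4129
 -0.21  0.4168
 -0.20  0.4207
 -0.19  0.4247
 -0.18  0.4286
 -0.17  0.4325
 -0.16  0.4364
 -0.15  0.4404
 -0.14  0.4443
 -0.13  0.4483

T = 1;  σ√T = 0.1600
d₁ = [ln(480/500) + (0.023 − 0.024 + 0.16²/2)·1] / 0.1600 = [-0.0408 + 0.0118] / 0.1600 = -0.1814 ≈ -0.18
d₂ = d₁ − σ√T = -0.1814 − 0.1600 = -0.3414 ≈ -0.34
exp(−qT) = exp(−0.024·1) = 0.9763;  exp(−rT) = exp(−0.023·1) = 0.9773
C = 480·0.9763·N(-0.18) − 500·0.9773·N(-0.34) = 480·0.9763·0.4286 − 500·0.9773·0.3669 = 200.8522 − 179.2857 = 21.5666

€21.57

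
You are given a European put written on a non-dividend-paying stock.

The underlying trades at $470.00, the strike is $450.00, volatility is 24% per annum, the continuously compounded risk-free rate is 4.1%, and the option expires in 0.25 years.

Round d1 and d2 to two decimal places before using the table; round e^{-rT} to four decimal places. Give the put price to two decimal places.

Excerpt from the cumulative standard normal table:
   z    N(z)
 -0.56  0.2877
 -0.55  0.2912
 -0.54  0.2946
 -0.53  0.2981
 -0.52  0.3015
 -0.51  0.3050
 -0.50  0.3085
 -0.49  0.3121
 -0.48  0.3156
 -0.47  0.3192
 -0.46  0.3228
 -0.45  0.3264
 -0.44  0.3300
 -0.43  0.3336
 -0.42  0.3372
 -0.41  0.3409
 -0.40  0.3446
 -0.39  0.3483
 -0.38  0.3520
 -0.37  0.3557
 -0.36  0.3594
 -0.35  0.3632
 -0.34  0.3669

σ√T = 0.24·√0.25 = 0.1200
d₁ = [ln(470/450) + (0.041 + 0.24²/2)·0.25] / 0.1200 = [0.0435 + 0.0175] / 0.1200 = 0.5078 → 0.51
d₂ = d₁ − σ√T = 0.5078 − 0.1200 = 0.3878 → 0.39
exp(−rT) = exp(−0.041·0.25) = 0.9898
N(−d₂) = N(-0.39) = 0.3483;  N(−d₁) = N(-0.51) = 0.3050
P = 450·0.9898·0.3483 − 470·0.3050 = 155.1363 − 143.3500 = 11.7863

$11.79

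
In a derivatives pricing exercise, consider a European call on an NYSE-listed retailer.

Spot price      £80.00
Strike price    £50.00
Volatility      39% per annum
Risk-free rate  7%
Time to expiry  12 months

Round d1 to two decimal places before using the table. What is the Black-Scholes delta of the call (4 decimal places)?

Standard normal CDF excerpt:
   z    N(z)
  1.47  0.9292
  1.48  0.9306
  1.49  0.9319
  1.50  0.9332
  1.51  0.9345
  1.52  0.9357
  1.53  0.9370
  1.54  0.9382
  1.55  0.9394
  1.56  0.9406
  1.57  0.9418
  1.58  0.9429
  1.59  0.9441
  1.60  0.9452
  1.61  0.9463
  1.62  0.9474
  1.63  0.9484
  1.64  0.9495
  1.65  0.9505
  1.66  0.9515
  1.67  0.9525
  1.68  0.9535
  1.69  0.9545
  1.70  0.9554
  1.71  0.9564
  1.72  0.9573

T = 1;  σ√T = 0.3900
d₁ = [ln(80/50) + (0.07 + ½·0.39²)·1] / (σ√T) = (0.4700 + 0.1461) / 0.3900 = 1.5796 ≈ 1.58
N(d₁) = N(1.58) = 0.9429
Δ_call = N(d₁) = 0.9429

0.9429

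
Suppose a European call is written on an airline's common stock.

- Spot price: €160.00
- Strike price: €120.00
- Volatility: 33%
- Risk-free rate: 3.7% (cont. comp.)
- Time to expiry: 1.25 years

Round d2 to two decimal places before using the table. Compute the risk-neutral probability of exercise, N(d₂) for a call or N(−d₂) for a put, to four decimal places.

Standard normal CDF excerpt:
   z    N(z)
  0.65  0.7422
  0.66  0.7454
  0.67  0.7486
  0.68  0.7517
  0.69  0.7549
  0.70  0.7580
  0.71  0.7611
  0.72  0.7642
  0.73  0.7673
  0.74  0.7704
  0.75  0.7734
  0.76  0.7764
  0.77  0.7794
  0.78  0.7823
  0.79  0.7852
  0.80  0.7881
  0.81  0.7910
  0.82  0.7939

0.7642

T = 1.25;  σ√T = 0.3690
d₁ = [ln(160/120) + (0.037 + 0.33²/2)·1.25] / 0.3690 = [0.2877 + 0.1143] / 0.3690 = 1.0896 ≈ 1.09
d₂ = d₁ − σ√T = 1.0896 − 0.3690 = 0.7206 ≈ 0.72
Risk-neutral Pr[S_T > K] = N(d₂) = N(0.72) = 0.7642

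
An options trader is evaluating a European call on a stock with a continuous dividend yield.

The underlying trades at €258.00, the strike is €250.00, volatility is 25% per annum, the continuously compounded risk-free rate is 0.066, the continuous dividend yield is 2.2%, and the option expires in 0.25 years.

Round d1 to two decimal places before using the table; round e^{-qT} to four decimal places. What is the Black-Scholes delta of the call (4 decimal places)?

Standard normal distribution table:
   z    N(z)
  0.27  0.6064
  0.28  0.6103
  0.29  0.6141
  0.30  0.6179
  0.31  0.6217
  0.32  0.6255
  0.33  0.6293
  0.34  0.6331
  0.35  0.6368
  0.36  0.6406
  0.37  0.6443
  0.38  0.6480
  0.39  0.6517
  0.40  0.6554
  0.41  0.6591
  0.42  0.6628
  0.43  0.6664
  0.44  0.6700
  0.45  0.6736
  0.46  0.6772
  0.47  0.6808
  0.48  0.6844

σ√T = 0.25·√0.25 = 0.1250
d₁ = [ln(258/250) + (0.066 − 0.022 + ½·0.25²)·0.25] / (σ√T) = (0.0315 + 0.0188) / 0.1250 = 0.4025 → 0.40
N(d₁) = N(0.40) = 0.6554
Δ_call = e^(−qT)·N(d₁) = 0.9945·0.6554 = 0.6518

0.6518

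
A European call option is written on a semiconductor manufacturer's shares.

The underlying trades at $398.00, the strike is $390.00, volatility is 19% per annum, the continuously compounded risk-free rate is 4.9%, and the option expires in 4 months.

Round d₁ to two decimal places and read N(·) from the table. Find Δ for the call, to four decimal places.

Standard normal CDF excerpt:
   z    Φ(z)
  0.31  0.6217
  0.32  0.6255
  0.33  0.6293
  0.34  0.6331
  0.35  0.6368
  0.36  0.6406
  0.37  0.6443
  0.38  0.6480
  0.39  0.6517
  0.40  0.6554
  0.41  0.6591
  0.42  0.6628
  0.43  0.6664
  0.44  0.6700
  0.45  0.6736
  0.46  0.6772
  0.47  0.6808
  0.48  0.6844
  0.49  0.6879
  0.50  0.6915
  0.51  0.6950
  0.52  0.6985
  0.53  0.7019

T = 0.3333;  σ√T = 0.1097
d₁ = [ln(398/390) + (0.049 + 0.19²/2)·0.3333] / 0.1097 = [0.0203 + 0.0223] / 0.1097 = 0.3888 ≈ 0.39
N(d₁) = N(0.39) = 0.6517
Δ_call = N(d₁) = 0.6517

0.6517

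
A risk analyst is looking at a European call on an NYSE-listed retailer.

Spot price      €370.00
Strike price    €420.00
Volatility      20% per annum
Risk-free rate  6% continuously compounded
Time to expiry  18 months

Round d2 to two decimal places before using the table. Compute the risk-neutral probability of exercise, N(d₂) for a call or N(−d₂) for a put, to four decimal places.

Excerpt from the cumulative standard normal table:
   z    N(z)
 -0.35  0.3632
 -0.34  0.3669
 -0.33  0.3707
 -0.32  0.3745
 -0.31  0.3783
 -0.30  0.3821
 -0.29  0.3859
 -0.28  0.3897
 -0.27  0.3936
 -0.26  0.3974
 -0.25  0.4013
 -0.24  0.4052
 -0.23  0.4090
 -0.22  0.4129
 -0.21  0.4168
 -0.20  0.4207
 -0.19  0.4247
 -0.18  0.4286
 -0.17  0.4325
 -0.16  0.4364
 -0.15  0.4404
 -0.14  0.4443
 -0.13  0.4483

0.3936

T = 1.5;  σ√T = 0.2449
d₁ = [ln(370/420) + (0.06 + ½·0.2²)·1.5] / (σ√T) = (-0.1268 + 0.1200) / 0.2449 = -0.0276 which rounds to -0.03
d₂ = -0.0276 − 0.2449 = -0.2725 which rounds to -0.27
Pr(exercise) under Q = N(d₂) = 0.3936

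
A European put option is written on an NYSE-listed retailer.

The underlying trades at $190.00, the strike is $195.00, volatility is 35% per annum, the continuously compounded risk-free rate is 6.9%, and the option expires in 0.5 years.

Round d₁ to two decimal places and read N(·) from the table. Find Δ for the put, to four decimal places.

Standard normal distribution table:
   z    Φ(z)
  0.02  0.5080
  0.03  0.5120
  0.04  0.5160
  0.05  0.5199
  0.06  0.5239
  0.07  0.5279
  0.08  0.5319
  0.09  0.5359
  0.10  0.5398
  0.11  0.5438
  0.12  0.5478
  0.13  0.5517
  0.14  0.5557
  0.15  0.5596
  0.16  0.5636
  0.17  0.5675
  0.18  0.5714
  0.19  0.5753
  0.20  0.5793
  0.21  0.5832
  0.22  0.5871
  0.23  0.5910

T = 0.5;  σ√T = 0.2475
d₁ = [ln(190/195) + (0.069 + 0.35²/2)·0.5] / 0.2475 = [-0.0260 + 0.0651] / 0.2475 = 0.1582 ⇒ 0.16
N(d₁) = N(0.16) = 0.5636
Δ_put = N(d₁) − 1 = 0.5636 − 1 = -0.4364

-0.4364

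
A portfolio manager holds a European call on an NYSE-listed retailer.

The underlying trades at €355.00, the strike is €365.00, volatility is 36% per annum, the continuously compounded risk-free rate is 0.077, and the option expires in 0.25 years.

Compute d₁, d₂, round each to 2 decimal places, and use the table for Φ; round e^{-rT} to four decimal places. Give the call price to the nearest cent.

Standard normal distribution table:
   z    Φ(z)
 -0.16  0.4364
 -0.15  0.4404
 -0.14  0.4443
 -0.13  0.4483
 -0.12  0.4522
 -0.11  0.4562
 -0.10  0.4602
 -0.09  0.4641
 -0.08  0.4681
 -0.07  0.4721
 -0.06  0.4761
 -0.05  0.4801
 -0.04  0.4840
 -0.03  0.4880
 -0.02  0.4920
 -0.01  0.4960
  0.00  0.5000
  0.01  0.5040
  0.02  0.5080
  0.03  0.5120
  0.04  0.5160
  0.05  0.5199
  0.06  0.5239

σ√T = 0.36·√0.25 = 0.1800
d₁ = [ln(355/365) + (0.077 + ½·0.36²)·0.25] / (σ√T) = (-0.0278 + 0.0354) / 0.1800 = 0.0426 ⇒ 0.04
d₂ = 0.0426 − 0.1800 = -0.1374 ⇒ -0.14
e^(−rT) = e^(−0.077·0.25) = 0.9809
N(d₁) = N(0.04) = 0.5160;  N(d₂) = N(-0.14) = 0.4443
C = 355·0.5160 − 365·0.9809·0.4443 = 183.1800 − 159.0721 = 24.1079

€24.11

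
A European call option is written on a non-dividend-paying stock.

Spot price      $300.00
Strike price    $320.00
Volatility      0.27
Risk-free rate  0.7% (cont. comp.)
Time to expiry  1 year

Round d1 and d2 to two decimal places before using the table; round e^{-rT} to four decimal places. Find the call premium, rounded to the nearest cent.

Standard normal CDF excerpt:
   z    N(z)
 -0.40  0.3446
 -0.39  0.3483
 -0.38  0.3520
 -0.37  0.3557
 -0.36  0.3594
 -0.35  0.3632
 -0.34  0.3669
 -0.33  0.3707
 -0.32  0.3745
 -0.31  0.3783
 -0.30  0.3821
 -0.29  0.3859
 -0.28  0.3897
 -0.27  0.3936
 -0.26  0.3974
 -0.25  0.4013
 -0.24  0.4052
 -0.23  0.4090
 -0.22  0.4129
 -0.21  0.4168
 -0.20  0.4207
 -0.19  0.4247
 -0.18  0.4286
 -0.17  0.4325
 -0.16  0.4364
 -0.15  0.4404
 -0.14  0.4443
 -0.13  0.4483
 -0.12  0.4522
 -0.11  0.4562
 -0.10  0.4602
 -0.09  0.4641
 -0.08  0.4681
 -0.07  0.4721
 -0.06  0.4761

$25.02

T = 1;  σ√T = 0.2700
d₁ = [ln(300/320) + (0.007 + 0.27²/2)·1] / 0.2700 = [-0.0645 + 0.0435] / 0.2700 = -0.0781 ≈ -0.08
d₂ = d₁ − σ√T = -0.0781 − 0.2700 = -0.3481 ≈ -0.35
e^(−rT) = e^(−0.007·1) = 0.9930
N(d₁) = N(-0.08) = 0.4681;  N(d₂) = N(-0.35) = 0.3632
C = 300·0.4681 − 320·0.9930·0.3632 = 140.4300 − 115.4104 = 25.0196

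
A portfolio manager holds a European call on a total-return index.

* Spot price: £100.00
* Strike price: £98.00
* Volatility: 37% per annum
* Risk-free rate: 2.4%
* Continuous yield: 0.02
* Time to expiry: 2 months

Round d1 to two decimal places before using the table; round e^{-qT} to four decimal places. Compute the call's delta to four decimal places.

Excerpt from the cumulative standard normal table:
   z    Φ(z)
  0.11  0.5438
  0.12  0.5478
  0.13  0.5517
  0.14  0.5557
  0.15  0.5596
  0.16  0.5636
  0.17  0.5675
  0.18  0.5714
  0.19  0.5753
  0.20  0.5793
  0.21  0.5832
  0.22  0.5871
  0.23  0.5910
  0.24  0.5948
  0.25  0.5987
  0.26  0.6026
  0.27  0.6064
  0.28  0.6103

σ√T = 0.37·√0.1667 = 0.1511
ln(S/K) + (r − q + σ²/2)T = ln(100/98) + (0.024 − 0.02 + 0.37²/2)·0.1667 = 0.0202 + 0.0121 = 0.0323
d₁ = 0.0323 / 0.1511 = 0.2137 which rounds to 0.21
N(d₁) = N(0.21) = 0.5832
Δ_call = e^(−qT)·N(d₁) = 0.9967·0.5832 = 0.5813

0.5813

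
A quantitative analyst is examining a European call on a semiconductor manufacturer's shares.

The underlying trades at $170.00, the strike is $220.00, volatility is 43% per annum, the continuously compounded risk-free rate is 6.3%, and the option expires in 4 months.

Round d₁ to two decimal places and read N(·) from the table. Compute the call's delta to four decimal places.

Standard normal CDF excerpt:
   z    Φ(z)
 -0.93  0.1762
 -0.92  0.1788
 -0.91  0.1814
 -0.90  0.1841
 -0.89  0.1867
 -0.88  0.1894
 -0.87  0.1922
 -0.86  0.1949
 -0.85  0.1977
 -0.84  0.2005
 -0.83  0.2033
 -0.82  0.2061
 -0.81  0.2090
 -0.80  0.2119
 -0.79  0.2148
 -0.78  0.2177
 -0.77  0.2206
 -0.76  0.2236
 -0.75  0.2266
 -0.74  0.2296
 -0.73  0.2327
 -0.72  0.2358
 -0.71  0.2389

σ√T = 0.43·√0.3333 = 0.2483
d₁ = [ln(170/220) + (0.063 + ½·0.43²)·0.3333] / (σ√T) = (-0.2578 + 0.0518) / 0.2483 = -0.8298 which rounds to -0.83
N(d₁) = N(-0.83) = 0.2033
Δ_call = N(d₁) = 0.2033

0.2033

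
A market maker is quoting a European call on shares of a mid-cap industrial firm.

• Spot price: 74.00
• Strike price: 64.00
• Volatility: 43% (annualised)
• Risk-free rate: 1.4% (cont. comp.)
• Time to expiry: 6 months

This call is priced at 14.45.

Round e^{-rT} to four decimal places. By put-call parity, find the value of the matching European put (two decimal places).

e^(−rT) = e^(−0.014·0.5) = 0.9930
Put-call parity: C − P = S − K·e^(−rT) = 74 − 64·0.9930 = 74 − 63.5520 = 10.4480
P = C − (C − P) = 14.45 − (10.4480) = 4.0020

4.00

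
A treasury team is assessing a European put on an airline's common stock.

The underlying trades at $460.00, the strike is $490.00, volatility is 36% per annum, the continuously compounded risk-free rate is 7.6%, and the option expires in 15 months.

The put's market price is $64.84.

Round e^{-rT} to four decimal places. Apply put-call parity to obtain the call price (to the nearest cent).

e^(−rT) = e^(−0.076·1.25) = 0.9094
Put-call parity: C − P = S − K·e^(−rT) = 460 − 490·0.9094 = 460 − 445.6060 = 14.3940
C = P + (C − P) = 64.84 + (14.3940) = 79.2340

$79.23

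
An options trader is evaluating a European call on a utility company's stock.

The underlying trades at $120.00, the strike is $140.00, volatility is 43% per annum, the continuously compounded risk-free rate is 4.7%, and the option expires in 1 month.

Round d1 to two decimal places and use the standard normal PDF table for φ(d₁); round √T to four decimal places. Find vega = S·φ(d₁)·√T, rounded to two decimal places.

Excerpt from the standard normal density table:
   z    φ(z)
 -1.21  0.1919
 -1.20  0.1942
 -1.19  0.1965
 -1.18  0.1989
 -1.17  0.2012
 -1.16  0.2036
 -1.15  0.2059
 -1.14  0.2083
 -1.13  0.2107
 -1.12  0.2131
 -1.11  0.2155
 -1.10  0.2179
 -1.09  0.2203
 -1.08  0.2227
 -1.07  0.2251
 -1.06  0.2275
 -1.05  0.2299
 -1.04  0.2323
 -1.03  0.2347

σ√T = 0.43 × 0.2887 = 0.1241
d₁ = [ln(120/140) + (0.047 + ½·0.43²)·0.08333] / (σ√T) = (-0.1542 + 0.0116) / 0.1241 = -1.1482 ≈ -1.15
√T = √0.08333 = 0.2887
φ(d₁) = φ(-1.15) = 0.2059
vega = S·φ(d₁)·√T = 120·0.2059·0.2887 = 7.1332

7.13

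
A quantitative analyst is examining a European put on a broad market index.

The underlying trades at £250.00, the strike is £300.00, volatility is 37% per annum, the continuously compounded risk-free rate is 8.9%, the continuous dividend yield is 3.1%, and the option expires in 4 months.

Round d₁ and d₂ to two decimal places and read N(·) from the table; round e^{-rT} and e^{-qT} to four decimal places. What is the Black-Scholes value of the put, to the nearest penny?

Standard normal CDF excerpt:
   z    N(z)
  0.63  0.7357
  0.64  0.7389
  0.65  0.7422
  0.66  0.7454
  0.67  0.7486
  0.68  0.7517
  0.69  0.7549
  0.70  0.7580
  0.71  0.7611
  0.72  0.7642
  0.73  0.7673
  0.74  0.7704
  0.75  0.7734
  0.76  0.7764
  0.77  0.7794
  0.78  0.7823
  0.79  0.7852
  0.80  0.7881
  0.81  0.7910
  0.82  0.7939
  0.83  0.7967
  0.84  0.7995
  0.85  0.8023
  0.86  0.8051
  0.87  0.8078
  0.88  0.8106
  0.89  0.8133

σ√T = 0.37 × 0.5774 = 0.2136
ln(S/K) + (r − q + σ²/2)T = ln(250/300) + (0.089 − 0.031 + 0.37²/2)·0.3333 = -0.1823 + 0.0421 = -0.1402
d₁ = -0.1402 / 0.2136 = -0.6562 ⇒ -0.66
d₂ = d₁ − σ√T = -0.6562 − 0.2136 = -0.8698 ⇒ -0.87
exp(−qT) = exp(−0.031·0.3333) = 0.9897;  exp(−rT) = exp(−0.089·0.3333) = 0.9708
P = 300·0.9708·N(0.87) − 250·0.9897·N(0.66) = 300·0.9708·0.8078 − 250·0.9897·0.7454 = 235.2637 − 184.4306 = 50.8331

£50.83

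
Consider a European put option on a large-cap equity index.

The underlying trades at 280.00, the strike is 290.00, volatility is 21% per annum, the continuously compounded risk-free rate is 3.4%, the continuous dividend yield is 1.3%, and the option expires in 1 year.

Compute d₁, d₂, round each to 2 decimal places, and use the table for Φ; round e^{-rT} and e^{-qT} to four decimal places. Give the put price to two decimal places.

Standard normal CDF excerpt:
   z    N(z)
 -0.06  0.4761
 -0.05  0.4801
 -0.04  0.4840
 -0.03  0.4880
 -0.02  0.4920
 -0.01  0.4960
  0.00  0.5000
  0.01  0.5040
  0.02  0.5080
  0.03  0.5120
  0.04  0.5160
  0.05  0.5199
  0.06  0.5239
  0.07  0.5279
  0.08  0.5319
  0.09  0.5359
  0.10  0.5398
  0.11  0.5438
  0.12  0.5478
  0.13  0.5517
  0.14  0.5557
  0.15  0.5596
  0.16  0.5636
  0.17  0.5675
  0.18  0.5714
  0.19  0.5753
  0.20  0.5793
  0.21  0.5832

σ√T = 0.21·√1 = 0.2100
d₁ = [ln(280/290) + (0.034 − 0.013 + 0.21²/2)·1] / 0.2100 = [-0.0351 + 0.0431] / 0.2100 = 0.0379 → 0.04
d₂ = d₁ − σ√T = 0.0379 − 0.2100 = -0.1721 → -0.17
exp(−qT) = exp(−0.013·1) = 0.9871;  exp(−rT) = exp(−0.034·1) = 0.9666
N(−d₂) = N(0.17) = 0.5675;  N(−d₁) = N(-0.04) = 0.4840
P = 290·0.9666·0.5675 − 280·0.9871·0.4840 = 159.0782 − 133.7718 = 25.3064

25.31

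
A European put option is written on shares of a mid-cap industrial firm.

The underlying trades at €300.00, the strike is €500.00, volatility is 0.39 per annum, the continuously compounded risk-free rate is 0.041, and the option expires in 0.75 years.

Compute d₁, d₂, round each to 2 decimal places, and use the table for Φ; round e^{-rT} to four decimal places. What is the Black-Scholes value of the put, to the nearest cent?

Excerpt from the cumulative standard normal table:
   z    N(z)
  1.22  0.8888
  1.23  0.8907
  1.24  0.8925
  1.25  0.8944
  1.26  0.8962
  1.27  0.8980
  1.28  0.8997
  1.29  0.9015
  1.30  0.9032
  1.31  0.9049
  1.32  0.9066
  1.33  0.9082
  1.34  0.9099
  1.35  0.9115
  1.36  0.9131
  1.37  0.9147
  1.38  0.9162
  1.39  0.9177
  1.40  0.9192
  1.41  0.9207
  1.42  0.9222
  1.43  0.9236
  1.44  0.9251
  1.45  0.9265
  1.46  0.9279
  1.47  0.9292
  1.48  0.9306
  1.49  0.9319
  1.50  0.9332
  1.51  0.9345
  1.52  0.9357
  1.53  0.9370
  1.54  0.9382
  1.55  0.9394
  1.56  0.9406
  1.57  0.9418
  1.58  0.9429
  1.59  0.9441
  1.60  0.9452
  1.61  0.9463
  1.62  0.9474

€189.43

σ√T = 0.39·√0.75 = 0.3377
d₁ = [ln(300/500) + (0.041 + 0.39²/2)·0.75] / 0.3377 = [-0.5108 + 0.0878] / 0.3377 = -1.2525 ≈ -1.25
d₂ = d₁ − σ√T = -1.2525 − 0.3377 = -1.5903 ≈ -1.59
exp(−rT) = exp(−0.041·0.75) = 0.9697
N(−d₂) = N(1.59) = 0.9441;  N(−d₁) = N(1.25) = 0.8944
P = 500·0.9697·0.9441 − 300·0.8944 = 457.7469 − 268.3200 = 189.4269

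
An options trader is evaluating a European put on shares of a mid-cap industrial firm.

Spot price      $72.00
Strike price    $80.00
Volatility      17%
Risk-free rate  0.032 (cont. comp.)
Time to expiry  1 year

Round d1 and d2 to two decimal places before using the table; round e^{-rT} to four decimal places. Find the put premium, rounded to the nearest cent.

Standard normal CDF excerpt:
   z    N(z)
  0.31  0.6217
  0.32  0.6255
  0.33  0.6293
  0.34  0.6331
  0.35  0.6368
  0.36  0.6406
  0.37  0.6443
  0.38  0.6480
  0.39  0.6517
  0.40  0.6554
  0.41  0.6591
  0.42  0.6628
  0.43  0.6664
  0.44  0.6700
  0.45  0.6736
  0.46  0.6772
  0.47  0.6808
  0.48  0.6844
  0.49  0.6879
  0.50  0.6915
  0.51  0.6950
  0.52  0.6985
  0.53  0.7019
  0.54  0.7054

$8.27

T = 1;  σ√T = 0.1700
d₁ = [ln(72/80) + (0.032 + 0.17²/2)·1] / 0.1700 = [-0.1054 + 0.0465] / 0.1700 = -0.3465 ⇒ -0.35
d₂ = d₁ − σ√T = -0.3465 − 0.1700 = -0.5165 ⇒ -0.52
e^(−rT) = e^(−0.032·1) = 0.9685
N(−d₂) = N(0.52) = 0.6985;  N(−d₁) = N(0.35) = 0.6368
P = 80·0.9685·0.6985 − 72·0.6368 = 54.1198 − 45.8496 = 8.2702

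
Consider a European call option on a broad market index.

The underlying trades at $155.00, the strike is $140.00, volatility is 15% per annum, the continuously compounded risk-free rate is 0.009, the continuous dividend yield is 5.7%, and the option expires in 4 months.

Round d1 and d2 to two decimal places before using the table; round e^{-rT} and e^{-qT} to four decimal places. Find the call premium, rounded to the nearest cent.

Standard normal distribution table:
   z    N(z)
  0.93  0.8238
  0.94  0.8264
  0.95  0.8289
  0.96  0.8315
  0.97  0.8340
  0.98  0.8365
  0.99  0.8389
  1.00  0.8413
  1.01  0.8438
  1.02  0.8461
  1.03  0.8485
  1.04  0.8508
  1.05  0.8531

$13.35

T = 0.3333;  σ√T = 0.0866
d₁ = [ln(155/140) + (0.009 − 0.057 + 0.15²/2)·0.3333] / 0.0866 = [0.1018 − 0.0123] / 0.0866 = 1.0338 ⇒ 1.03
d₂ = d₁ − σ√T = 1.0338 − 0.0866 = 0.9472 ⇒ 0.95
exp(−qT) = exp(−0.057·0.3333) = 0.9812;  exp(−rT) = exp(−0.009·0.3333) = 0.9970
N(d₁) = N(1.03) = 0.8485;  N(d₂) = N(0.95) = 0.8289
C = 155·0.9812·0.8485 − 140·0.9970·0.8289 = 129.0450 − 115.6979 = 13.3471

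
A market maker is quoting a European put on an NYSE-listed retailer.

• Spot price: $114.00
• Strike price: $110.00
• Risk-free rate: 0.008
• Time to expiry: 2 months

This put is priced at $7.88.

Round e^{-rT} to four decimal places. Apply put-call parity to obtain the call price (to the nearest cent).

e^(−rT) = e^(−0.008·0.1667) = 0.9987
Put-call parity: C − P = S − K·e^(−rT) = 114 − 110·0.9987 = 114 − 109.8570 = 4.1430
C = P + (C − P) = 7.88 + (4.1430) = 12.0230

$12.02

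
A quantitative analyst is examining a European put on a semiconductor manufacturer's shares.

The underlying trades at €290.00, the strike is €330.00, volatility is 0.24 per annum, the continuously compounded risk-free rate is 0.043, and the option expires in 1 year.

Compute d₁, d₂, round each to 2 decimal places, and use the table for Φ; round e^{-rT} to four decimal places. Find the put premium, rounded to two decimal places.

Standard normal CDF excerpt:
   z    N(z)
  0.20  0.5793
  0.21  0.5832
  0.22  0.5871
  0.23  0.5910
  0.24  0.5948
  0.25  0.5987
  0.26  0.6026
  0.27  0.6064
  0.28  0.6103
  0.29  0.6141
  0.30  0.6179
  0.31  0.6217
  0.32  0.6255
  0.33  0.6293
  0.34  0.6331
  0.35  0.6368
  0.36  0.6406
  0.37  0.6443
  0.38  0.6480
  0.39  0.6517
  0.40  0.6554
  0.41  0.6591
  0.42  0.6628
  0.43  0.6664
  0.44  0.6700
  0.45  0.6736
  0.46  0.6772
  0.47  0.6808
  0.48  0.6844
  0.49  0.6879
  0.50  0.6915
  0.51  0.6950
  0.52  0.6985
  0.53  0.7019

σ√T = 0.24 × 1.0000 = 0.2400
ln(S/K) + (r + σ²/2)T = ln(290/330) + (0.043 + 0.24²/2)·1 = -0.1292 + 0.0718 = -0.0574
d₁ = -0.0574 / 0.2400 = -0.2392 which rounds to -0.24
d₂ = d₁ − σ√T = -0.2392 − 0.2400 = -0.4792 which rounds to -0.48
e^(−rT) = e^(−0.043·1) = 0.9579
N(−d₂) = N(0.48) = 0.6844;  N(−d₁) = N(0.24) = 0.5948
P = 330·0.9579·0.6844 − 290·0.5948 = 216.3436 − 172.4920 = 43.8516

€43.85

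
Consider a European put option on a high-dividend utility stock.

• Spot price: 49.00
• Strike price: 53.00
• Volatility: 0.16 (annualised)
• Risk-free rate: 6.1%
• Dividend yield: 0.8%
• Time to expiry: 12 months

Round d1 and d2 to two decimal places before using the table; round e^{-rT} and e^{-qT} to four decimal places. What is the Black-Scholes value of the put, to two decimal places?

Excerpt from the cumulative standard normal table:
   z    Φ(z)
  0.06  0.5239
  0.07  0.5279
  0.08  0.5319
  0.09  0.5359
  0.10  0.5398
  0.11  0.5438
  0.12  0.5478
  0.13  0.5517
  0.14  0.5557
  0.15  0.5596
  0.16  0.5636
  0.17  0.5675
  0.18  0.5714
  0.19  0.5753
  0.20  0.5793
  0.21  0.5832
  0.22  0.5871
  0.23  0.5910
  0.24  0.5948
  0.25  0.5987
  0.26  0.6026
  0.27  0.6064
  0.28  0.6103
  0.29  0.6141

T = 1;  σ√T = 0.1600
ln(S/K) + (r − q + σ²/2)T = ln(49/53) + (0.061 − 0.008 + 0.16²/2)·1 = -0.0785 + 0.0658 = -0.0127
d₁ = -0.0127 / 0.1600 = -0.0792 which rounds to -0.08
d₂ = d₁ − σ√T = -0.0792 − 0.1600 = -0.2392 which rounds to -0.24
e^(−qT) = e^(−0.008·1) = 0.9920;  e^(−rT) = e^(−0.061·1) = 0.9408
N(−d₂) = N(0.24) = 0.5948;  N(−d₁) = N(0.08) = 0.5319
P = 53·0.9408·0.5948 − 49·0.9920·0.5319 = 29.6582 − 25.8546 = 3.8036

3.80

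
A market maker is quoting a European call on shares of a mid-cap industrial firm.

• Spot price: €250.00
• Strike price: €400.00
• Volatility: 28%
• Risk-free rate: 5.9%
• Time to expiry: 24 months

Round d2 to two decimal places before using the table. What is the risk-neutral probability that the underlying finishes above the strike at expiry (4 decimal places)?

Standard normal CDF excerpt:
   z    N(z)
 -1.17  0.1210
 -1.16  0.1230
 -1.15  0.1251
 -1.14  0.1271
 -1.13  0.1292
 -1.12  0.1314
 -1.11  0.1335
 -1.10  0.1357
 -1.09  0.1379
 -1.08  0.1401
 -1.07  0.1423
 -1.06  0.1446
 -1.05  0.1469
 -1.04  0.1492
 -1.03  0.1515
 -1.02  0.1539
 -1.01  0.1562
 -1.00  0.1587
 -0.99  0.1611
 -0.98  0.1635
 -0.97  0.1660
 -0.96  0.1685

0.1379

T = 2;  σ√T = 0.3960
d₁ = [ln(250/400) + (0.059 + 0.28²/2)·2] / 0.3960 = [-0.4700 + 0.1964] / 0.3960 = -0.6910 ⇒ -0.69
d₂ = d₁ − σ√T = -0.6910 − 0.3960 = -1.0869 ⇒ -1.09
Risk-neutral Pr[S_T > K] = N(d₂) = N(-1.09) = 0.1379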